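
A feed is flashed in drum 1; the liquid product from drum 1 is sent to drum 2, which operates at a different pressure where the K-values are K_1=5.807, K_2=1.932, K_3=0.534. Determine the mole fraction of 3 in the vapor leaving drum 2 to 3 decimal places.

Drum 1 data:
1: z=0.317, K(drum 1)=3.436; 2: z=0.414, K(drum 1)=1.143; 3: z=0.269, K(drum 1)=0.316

Drum 1:
Material balance + equilibrium reduce to Σ zᵢ(Kᵢ−1)/(1+ψ₁(Kᵢ−1)) = 0.
Check two-phase: ΣzᵢKᵢ = 1.647 > 1 and Σzᵢ/Kᵢ = 1.306 > 1, so g(0) = 0.647 > 0 and g(1) = -0.306 < 0.
Iterate (Newton) starting at ψ₁ = 0.5:
  ψ₁ = 0.500: g = 0.1238, g' = -0.680 → ψ₁ = 0.682
  ψ₁ = 0.682: g = -0.0007, g' = -0.715 → ψ₁ = 0.681
Converged at ψ₁ = 0.681.
Drum-1 compositions:
  1: x = 0.119, y = 0.410
  2: x = 0.377, y = 0.431
  3: x = 0.504, y = 0.159
Drum-2 feed = drum-1 liquid: z₂ = (0.1192, 0.3773, 0.5035).
Drum 2:
Newton–Raphson from ψ₂ = 0.58:
  ψ₂ = 0.580: g = 0.0580, g' = -0.535 → ψ₂ = 0.688
  ψ₂ = 0.688: g = 0.0018, g' = -0.507 → ψ₂ = 0.692
Converged at ψ₂ = 0.692.
  1: x = 0.028, y = 0.160
  2: x = 0.229, y = 0.443
  3: x = 0.743, y = 0.397

y_3 (drum 2) = 0.397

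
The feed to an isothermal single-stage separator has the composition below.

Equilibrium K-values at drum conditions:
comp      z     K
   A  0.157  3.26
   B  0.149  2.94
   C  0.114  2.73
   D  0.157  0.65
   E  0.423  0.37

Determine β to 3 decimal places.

Rachford–Rice: g(β) = Σ zᵢ(Kᵢ−1)/(1+β(Kᵢ−1)) = 0.
Feasibility: ΣzᵢKᵢ = 1.520, Σzᵢ/Kᵢ = 1.525 — both > 1, two phases present.
Newton iteration, β⁰ = 0.33:
  β = 0.330: g = 0.1065, g' = -0.902 → β = 0.448
  β = 0.448: g = 0.0056, g' = -0.820 → β = 0.455
Converged at β = 0.455.

β = 0.455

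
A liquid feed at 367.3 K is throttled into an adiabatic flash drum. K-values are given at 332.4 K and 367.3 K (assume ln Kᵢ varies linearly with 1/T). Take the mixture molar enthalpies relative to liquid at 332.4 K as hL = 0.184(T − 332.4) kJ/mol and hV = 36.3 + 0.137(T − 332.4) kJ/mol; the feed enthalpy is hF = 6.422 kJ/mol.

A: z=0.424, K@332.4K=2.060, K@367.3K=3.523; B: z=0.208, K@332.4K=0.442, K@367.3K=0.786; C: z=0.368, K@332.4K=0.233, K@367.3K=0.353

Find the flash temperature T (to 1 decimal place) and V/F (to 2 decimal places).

Adiabatic flash: solve Rachford–Rice at each trial T, then check hF = ψ·hV(T) + (1−ψ)·hL(T).
  T = 332.4 K: K = (2.060, 0.442, 0.233), RR gives ψ = 0.069, H_out = 2.508 kJ/mol
  T = 367.3 K: K = (3.523, 0.786, 0.353), RR gives ψ = 0.583, H_out = 26.619 kJ/mol
  T = 349.9 K: K = (2.732, 0.598, 0.290), RR gives ψ = 0.364, H_out = 16.145 kJ/mol
  T = 341.1 K: K = (2.379, 0.516, 0.260), RR gives ψ = 0.233, H_out = 9.975 kJ/mol
  T = 336.8 K: K = (2.218, 0.478, 0.247), RR gives ψ = 0.158, H_out = 6.517 kJ/mol
  T = 334.6 K: K = (2.138, 0.460, 0.240), RR gives ψ = 0.115, H_out = 4.583 kJ/mol
Linear interpolation between T = 334.6 (H_out = 4.583) and T = 336.8 (H_out = 6.517) on hF = 6.422 gives T ≈ 336.7 K, at which ψ = 0.16.

T = 336.7 K, V/F = 0.16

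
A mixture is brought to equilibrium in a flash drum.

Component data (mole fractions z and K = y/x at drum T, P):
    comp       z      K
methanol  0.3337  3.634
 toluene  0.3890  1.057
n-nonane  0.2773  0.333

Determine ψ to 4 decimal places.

ψ = 0.6769

Let ψ = V/F and solve Σ zᵢ(Kᵢ−1)/(1+ψ(Kᵢ−1)) = 0.
Check two-phase: ΣzᵢKᵢ = 1.7162 > 1 and Σzᵢ/Kᵢ = 1.2926 > 1, so g(0) = 0.7162 > 0 and g(1) = -0.2926 < 0.
Iterate (Newton) starting at ψ = 0.5:
  ψ = 0.5000: g = 0.12341, g' = -0.7102 → ψ = 0.6738
  ψ = 0.6738: g = 0.00220, g' = -0.7088 → ψ = 0.6769
Converged at ψ = 0.6769.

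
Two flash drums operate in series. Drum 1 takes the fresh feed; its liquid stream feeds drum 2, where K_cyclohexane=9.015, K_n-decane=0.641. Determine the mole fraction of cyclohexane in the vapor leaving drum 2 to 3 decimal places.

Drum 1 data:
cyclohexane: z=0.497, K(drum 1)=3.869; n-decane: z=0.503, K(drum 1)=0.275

y_cyclohexane (drum 2) = 0.386

Drum 1:
Material balance + equilibrium reduce to Σ zᵢ(Kᵢ−1)/(1+ψ₁(Kᵢ−1)) = 0.
Check two-phase: ΣzᵢKᵢ = 2.061 > 1 and Σzᵢ/Kᵢ = 1.958 > 1, so g(0) = 1.061 > 0 and g(1) = -0.958 < 0.
Binary case is linear: z₁(K₁−1)(1+ψ₁(K₂−1)) + z₂(K₂−1)(1+ψ₁(K₁−1)) = 0
⇒ ψ₁ = [z₁(K₁−1)+z₂(K₂−1)] / [−(K₁−1)(K₂−1)] = 1.0612/2.0800 = 0.510
Drum-1 compositions:
  cyclohexane: x = 0.202, y = 0.780
  n-decane: x = 0.798, y = 0.220
Drum-2 feed = drum-1 liquid: z₂ = (0.2017, 0.7983).
Drum 2:
Rachford–Rice: g(ψ₂) = Σ zᵢ(Kᵢ−1)/(1+ψ₂(Kᵢ−1)) = 0.
Feasibility: ΣzᵢKᵢ = 2.330, Σzᵢ/Kᵢ = 1.268 — both > 1, two phases present.
Binary case is linear: z₁(K₁−1)(1+ψ₂(K₂−1)) + z₂(K₂−1)(1+ψ₂(K₁−1)) = 0
⇒ ψ₂ = [z₁(K₁−1)+z₂(K₂−1)] / [−(K₁−1)(K₂−1)] = 1.3302/2.8774 = 0.462
  cyclohexane: x = 0.043, y = 0.386
  n-decane: x = 0.957, y = 0.614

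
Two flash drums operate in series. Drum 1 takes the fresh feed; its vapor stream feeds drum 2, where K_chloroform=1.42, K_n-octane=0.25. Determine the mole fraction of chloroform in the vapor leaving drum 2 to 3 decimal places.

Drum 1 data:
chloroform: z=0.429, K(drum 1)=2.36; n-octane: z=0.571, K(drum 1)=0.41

y_chloroform (drum 2) = 0.910

Drum 1:
Material balance + equilibrium reduce to Σ zᵢ(Kᵢ−1)/(1+ψ₁(Kᵢ−1)) = 0.
g(0) = ΣzᵢKᵢ − 1 = 0.247 and g(1) = 1 − Σzᵢ/Kᵢ = -0.574, so a root lies in (0, 1).
Binary case is linear: z₁(K₁−1)(1+ψ₁(K₂−1)) + z₂(K₂−1)(1+ψ₁(K₁−1)) = 0
⇒ ψ₁ = [z₁(K₁−1)+z₂(K₂−1)] / [−(K₁−1)(K₂−1)] = 0.2465/0.8024 = 0.307
Drum-1 compositions:
  chloroform: x = 0.303, y = 0.714
  n-octane: x = 0.697, y = 0.286
Drum-2 feed = drum-1 vapor: z₂ = (0.7141, 0.2859).
Drum 2:
Rachford–Rice: g(ψ₂) = Σ zᵢ(Kᵢ−1)/(1+ψ₂(Kᵢ−1)) = 0.
Feasibility: ΣzᵢKᵢ = 1.085, Σzᵢ/Kᵢ = 1.647 — both > 1, two phases present.
Newton–Raphson from ψ₂ = 0.5:
  ψ₂ = 0.500: g = -0.0953, g' = -0.498 → ψ₂ = 0.309
  ψ₂ = 0.309: g = -0.0136, g' = -0.371 → ψ₂ = 0.272
  ψ₂ = 0.272: g = -0.0003, g' = -0.355 → ψ₂ = 0.271
Converged at ψ₂ = 0.271.
  chloroform: x = 0.641, y = 0.910
  n-octane: x = 0.359, y = 0.090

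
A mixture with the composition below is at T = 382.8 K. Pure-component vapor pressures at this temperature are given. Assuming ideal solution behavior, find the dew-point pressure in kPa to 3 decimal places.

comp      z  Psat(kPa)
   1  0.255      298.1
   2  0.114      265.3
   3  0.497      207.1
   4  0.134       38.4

Pdew = 139.382 kPa

At the dew point ψ → 1, so Σzᵢ/Kᵢ = 1 with Kᵢ = Pᵢˢᵃᵗ/P ⇒ 1/P = Σzᵢ/Pᵢˢᵃᵗ.
1/P = 0.255/298.1 + 0.114/265.3 + 0.497/207.1 + 0.134/38.4 = 0.007175 ⇒ P = 139.382 kPa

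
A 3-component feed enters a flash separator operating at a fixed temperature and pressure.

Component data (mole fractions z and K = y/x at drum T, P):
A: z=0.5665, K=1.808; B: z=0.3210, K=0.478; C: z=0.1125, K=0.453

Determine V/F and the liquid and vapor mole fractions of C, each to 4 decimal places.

Material balance + equilibrium reduce to Σ zᵢ(Kᵢ−1)/(1+V/F(Kᵢ−1)) = 0.
g(0) = ΣzᵢKᵢ − 1 = 0.2286 and g(1) = 1 − Σzᵢ/Kᵢ = -0.2332, so a root lies in (0, 1).
Iterate (Newton) starting at V/F = 0.69:
  V/F = 0.6900: g = -0.06685, g' = -0.4530 → V/F = 0.5424
  V/F = 0.5424: g = -0.00299, g' = -0.4171 → V/F = 0.5352
Converged at V/F = 0.5352.
Compositions from xᵢ = zᵢ/(1+V/F(Kᵢ−1)), yᵢ = Kᵢxᵢ:
  A: x = 0.3955, y = 0.7150
  B: x = 0.4455, y = 0.2129
  C: x = 0.1591, y = 0.0721

V/F = 0.5352, x_C = 0.1591, y_C = 0.0721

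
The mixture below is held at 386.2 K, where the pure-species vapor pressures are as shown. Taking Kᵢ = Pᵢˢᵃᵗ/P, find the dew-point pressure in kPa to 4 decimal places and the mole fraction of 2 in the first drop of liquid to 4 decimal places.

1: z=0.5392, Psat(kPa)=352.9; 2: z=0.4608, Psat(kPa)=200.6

At the dew point ψ → 1, so Σzᵢ/Kᵢ = 1 with Kᵢ = Pᵢˢᵃᵗ/P ⇒ 1/P = Σzᵢ/Pᵢˢᵃᵗ.
1/P = 0.5392/352.9 + 0.4608/200.6 = 0.0038250 ⇒ P = 261.4365 kPa
xᵢ = zᵢP/Pᵢˢᵃᵗ ⇒ x_2 = 0.4608·261.4365/200.6 = 0.6005

Pdew = 261.4365 kPa, x_2 = 0.6005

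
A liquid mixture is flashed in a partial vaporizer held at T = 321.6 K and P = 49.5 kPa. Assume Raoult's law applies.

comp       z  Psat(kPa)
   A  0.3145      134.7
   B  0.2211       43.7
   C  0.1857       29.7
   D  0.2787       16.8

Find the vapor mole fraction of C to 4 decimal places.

Raoult's law: Kᵢ = Pᵢˢᵃᵗ/P = Pᵢˢᵃᵗ/49.5.
  K_A = 134.7/49.5 = 2.721212, K_B = 43.7/49.5 = 0.882828, K_C = 29.7/49.5 = 0.600000, K_D = 16.8/49.5 = 0.339394
Rachford–Rice: g(ψ) = Σ zᵢ(Kᵢ−1)/(1+ψ(Kᵢ−1)) = 0.
Check two-phase: ΣzᵢKᵢ = 1.2570 > 1 and Σzᵢ/Kᵢ = 1.4967 > 1, so g(0) = 0.2570 > 0 and g(1) = -0.4967 < 0.
Newton–Raphson from ψ = 0.7:
  ψ = 0.7000: g = -0.22836, g' = -0.6734 → ψ = 0.3609
  ψ = 0.3609: g = -0.02171, g' = -0.6081 → ψ = 0.3252
  ψ = 0.3252: g = 0.00025, g' = -0.6228 → ψ = 0.3256
Converged at ψ = 0.3256.
Compositions from xᵢ = zᵢ/(1+ψ(Kᵢ−1)), yᵢ = Kᵢxᵢ:
  A: x = 0.2015, y = 0.5484
  B: x = 0.2299, y = 0.2029
  C: x = 0.2135, y = 0.1281
  D: x = 0.3551, y = 0.1205

y_C = 0.1281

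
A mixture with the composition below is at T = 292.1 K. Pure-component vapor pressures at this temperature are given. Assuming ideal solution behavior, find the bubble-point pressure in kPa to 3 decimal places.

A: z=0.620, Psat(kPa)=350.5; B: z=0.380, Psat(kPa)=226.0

At the bubble point ψ → 0, so ΣzᵢKᵢ = 1 with Kᵢ = Pᵢˢᵃᵗ/P ⇒ P = ΣzᵢPᵢˢᵃᵗ.
P = 0.620·350.5 + 0.380·226.0 = 303.190 kPa

Pbub = 303.190 kPa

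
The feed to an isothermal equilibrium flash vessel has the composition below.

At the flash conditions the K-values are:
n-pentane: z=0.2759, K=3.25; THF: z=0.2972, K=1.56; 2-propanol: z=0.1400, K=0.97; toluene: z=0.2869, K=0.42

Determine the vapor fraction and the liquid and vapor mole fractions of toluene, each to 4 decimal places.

Newton iteration, ψ⁰ = 0.58:
  ψ = 0.5800: g = 0.13991, g' = -0.5353 → ψ = 0.8414
  ψ = 0.8414: g = -0.00161, g' = -0.5782 → ψ = 0.8386
Converged at ψ = 0.8386.
Compositions from xᵢ = zᵢ/(1+ψ(Kᵢ−1)), yᵢ = Kᵢxᵢ:
  n-pentane: x = 0.0956, y = 0.3106
  THF: x = 0.2022, y = 0.3155
  2-propanol: x = 0.1436, y = 0.1393
  toluene: x = 0.5586, y = 0.2346

ψ = 0.8386, x_toluene = 0.5586, y_toluene = 0.2346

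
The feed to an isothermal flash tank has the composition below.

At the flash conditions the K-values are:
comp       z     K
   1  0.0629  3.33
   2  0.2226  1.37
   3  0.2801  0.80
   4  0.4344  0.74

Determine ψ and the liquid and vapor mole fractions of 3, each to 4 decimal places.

Material balance + equilibrium reduce to Σ zᵢ(Kᵢ−1)/(1+ψ(Kᵢ−1)) = 0.
Check two-phase: ΣzᵢKᵢ = 1.0600 > 1 and Σzᵢ/Kᵢ = 1.1185 > 1, so g(0) = 0.0600 > 0 and g(1) = -0.1185 < 0.
Newton iteration, ψ⁰ = 0.5:
  ψ = 0.5000: g = -0.05487, g' = -0.1472 → ψ = 0.1272
  ψ = 0.1272: g = 0.01742, g' = -0.2742 → ψ = 0.1907
  ψ = 0.1907: g = 0.00132, g' = -0.2349 → ψ = 0.1963
  ψ = 0.1963: g = 0.00001, g' = -0.2320 → ψ = 0.1964
Converged at ψ = 0.1964.
Compositions from xᵢ = zᵢ/(1+ψ(Kᵢ−1)), yᵢ = Kᵢxᵢ:
  1: x = 0.0432, y = 0.1437
  2: x = 0.2075, y = 0.2843
  3: x = 0.2916, y = 0.2332
  4: x = 0.4578, y = 0.3388

ψ = 0.1964, x_3 = 0.2916, y_3 = 0.2332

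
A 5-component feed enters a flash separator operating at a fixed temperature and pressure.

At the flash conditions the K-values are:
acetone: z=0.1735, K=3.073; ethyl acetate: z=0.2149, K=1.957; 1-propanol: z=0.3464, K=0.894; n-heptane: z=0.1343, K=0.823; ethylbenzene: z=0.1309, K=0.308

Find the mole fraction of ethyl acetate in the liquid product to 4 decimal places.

x_ethyl acetate = 0.1244

Let ψ = V/F and solve Σ zᵢ(Kᵢ−1)/(1+ψ(Kᵢ−1)) = 0.
Feasibility: ΣzᵢKᵢ = 1.4143, Σzᵢ/Kᵢ = 1.1419 — both > 1, two phases present.
Iterate (Newton) starting at ψ = 0.59:
  ψ = 0.5900: g = 0.07444, g' = -0.4200 → ψ = 0.7672
  ψ = 0.7672: g = -0.00316, g' = -0.4717 → ψ = 0.7605
Converged at ψ = 0.7605.
Compositions from xᵢ = zᵢ/(1+ψ(Kᵢ−1)), yᵢ = Kᵢxᵢ:
  acetone: x = 0.0673, y = 0.2069
  ethyl acetate: x = 0.1244, y = 0.2434
  1-propanol: x = 0.3768, y = 0.3368
  n-heptane: x = 0.1552, y = 0.1277
  ethylbenzene: x = 0.2763, y = 0.0851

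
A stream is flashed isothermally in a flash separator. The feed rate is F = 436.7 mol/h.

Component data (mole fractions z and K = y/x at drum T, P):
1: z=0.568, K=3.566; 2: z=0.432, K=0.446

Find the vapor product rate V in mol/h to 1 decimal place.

Material balance + equilibrium reduce to Σ zᵢ(Kᵢ−1)/(1+β(Kᵢ−1)) = 0.
g(0) = ΣzᵢKᵢ − 1 = 1.218 and g(1) = 1 − Σzᵢ/Kᵢ = -0.128, so a root lies in (0, 1).
Newton–Raphson from β = 0.5:
  β = 0.500: g = 0.3074, g' = -0.971 → β = 0.817
  β = 0.817: g = 0.0339, g' = -0.832 → β = 0.857
Converged at β = 0.857.
Then V = β·F = 0.8569·436.7 = 374.2 mol/h and L = F − V = 62.5 mol/h.

V = 374.2 mol/h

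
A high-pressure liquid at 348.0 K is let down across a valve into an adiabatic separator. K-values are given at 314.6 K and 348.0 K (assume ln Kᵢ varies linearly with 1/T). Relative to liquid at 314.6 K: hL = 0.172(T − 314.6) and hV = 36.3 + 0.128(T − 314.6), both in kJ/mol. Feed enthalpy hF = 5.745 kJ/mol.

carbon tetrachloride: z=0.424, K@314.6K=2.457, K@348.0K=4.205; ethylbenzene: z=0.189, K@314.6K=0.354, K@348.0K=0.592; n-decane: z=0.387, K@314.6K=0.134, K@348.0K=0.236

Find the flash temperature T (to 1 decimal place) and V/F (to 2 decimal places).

T = 315.7 K, V/F = 0.15

Adiabatic flash: solve Rachford–Rice at each trial T, then check hF = ψ·hV(T) + (1−ψ)·hL(T).
  T = 314.6 K: K = (2.457, 0.354, 0.134), RR gives ψ = 0.138, H_out = 4.999 kJ/mol
  T = 348.0 K: K = (4.205, 0.592, 0.236), RR gives ψ = 0.459, H_out = 21.724 kJ/mol
  T = 331.3 K: K = (3.258, 0.464, 0.180), RR gives ψ = 0.323, H_out = 14.350 kJ/mol
  T = 323.0 K: K = (2.842, 0.407, 0.156), RR gives ψ = 0.241, H_out = 10.111 kJ/mol
  T = 318.8 K: K = (2.645, 0.380, 0.145), RR gives ψ = 0.193, H_out = 7.690 kJ/mol
  T = 316.7 K: K = (2.550, 0.367, 0.139), RR gives ψ = 0.166, H_out = 6.383 kJ/mol
Linear interpolation between T = 314.6 (H_out = 4.999) and T = 316.7 (H_out = 6.383) on hF = 5.745 gives T ≈ 315.7 K, at which ψ = 0.15.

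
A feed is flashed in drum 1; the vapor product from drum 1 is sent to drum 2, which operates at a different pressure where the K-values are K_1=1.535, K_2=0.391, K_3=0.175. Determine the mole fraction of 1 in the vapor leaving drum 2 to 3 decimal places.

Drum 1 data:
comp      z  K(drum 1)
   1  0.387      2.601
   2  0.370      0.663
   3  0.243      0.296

Drum 1:
Rachford–Rice: g(ψ₁) = Σ zᵢ(Kᵢ−1)/(1+ψ₁(Kᵢ−1)) = 0.
Feasibility: ΣzᵢKᵢ = 1.324, Σzᵢ/Kᵢ = 1.528 — both > 1, two phases present.
Iterate (Newton) starting at ψ₁ = 0.32:
  ψ₁ = 0.320: g = 0.0491, g' = -0.687 → ψ₁ = 0.391
  ψ₁ = 0.391: g = 0.0011, g' = -0.660 → ψ₁ = 0.393
Converged at ψ₁ = 0.393.
Drum-1 compositions:
  1: x = 0.238, y = 0.618
  2: x = 0.427, y = 0.283
  3: x = 0.336, y = 0.099
Drum-2 feed = drum-1 vapor: z₂ = (0.6178, 0.2828, 0.0995).
Drum 2:
Newton–Raphson from ψ₂ = 0.5:
  ψ₂ = 0.500: g = -0.1265, g' = -0.523 → ψ₂ = 0.258
  ψ₂ = 0.258: g = -0.0182, g' = -0.393 → ψ₂ = 0.212
  ψ₂ = 0.212: g = -0.0003, g' = -0.380 → ψ₂ = 0.211
Converged at ψ₂ = 0.211.
  1: x = 0.555, y = 0.852
  2: x = 0.324, y = 0.127
  3: x = 0.120, y = 0.021

y_1 (drum 2) = 0.852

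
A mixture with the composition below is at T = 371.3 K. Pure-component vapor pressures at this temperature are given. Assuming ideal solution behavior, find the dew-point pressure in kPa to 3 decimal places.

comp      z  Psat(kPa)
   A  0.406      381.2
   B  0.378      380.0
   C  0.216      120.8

Pdew = 259.884 kPa

At the dew point ψ → 1, so Σzᵢ/Kᵢ = 1 with Kᵢ = Pᵢˢᵃᵗ/P ⇒ 1/P = Σzᵢ/Pᵢˢᵃᵗ.
1/P = 0.406/381.2 + 0.378/380.0 + 0.216/120.8 = 0.003848 ⇒ P = 259.884 kPa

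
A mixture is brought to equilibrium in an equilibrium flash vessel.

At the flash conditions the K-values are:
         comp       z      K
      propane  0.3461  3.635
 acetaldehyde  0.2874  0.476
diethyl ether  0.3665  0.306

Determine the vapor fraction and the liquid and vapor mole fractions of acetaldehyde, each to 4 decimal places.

ψ = 0.3083, x_acetaldehyde = 0.3428, y_acetaldehyde = 0.1632

Material balance + equilibrium reduce to Σ zᵢ(Kᵢ−1)/(1+ψ(Kᵢ−1)) = 0.
g(0) = ΣzᵢKᵢ − 1 = 0.5070 and g(1) = 1 − Σzᵢ/Kᵢ = -0.8967, so a root lies in (0, 1).
Newton–Raphson from ψ = 0.62:
  ψ = 0.6200: g = -0.32325, g' = -1.0634 → ψ = 0.3160
  ψ = 0.3160: g = -0.00869, g' = -1.1184 → ψ = 0.3083
Converged at ψ = 0.3083.
Compositions from xᵢ = zᵢ/(1+ψ(Kᵢ−1)), yᵢ = Kᵢxᵢ:
  propane: x = 0.1910, y = 0.6942
  acetaldehyde: x = 0.3428, y = 0.1632
  diethyl ether: x = 0.4663, y = 0.1427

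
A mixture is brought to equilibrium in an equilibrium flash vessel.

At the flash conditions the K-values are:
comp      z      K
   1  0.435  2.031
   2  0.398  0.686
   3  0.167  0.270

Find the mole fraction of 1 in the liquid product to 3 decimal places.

Iterate (Newton) starting at β = 0.5:
  β = 0.500: g = -0.0443, g' = -0.477 → β = 0.407
  β = 0.407: g = -0.0009, g' = -0.461 → β = 0.405
Converged at β = 0.405.
Compositions from xᵢ = zᵢ/(1+β(Kᵢ−1)), yᵢ = Kᵢxᵢ:
  1: x = 0.307, y = 0.623
  2: x = 0.456, y = 0.313
  3: x = 0.237, y = 0.064

x_1 = 0.307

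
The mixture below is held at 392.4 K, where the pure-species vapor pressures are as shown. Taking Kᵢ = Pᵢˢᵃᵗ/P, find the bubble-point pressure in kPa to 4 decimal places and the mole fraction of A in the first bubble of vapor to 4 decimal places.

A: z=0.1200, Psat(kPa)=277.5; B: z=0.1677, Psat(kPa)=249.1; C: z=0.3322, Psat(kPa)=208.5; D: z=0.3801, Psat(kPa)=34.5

Pbub = 157.4512 kPa, y_A = 0.2115

At the bubble point ψ → 0, so ΣzᵢKᵢ = 1 with Kᵢ = Pᵢˢᵃᵗ/P ⇒ P = ΣzᵢPᵢˢᵃᵗ.
P = 0.1200·277.5 + 0.1677·249.1 + 0.3322·208.5 + 0.3801·34.5 = 157.4512 kPa
yᵢ = zᵢPᵢˢᵃᵗ/P ⇒ y_A = 0.1200·277.5/157.4512 = 0.2115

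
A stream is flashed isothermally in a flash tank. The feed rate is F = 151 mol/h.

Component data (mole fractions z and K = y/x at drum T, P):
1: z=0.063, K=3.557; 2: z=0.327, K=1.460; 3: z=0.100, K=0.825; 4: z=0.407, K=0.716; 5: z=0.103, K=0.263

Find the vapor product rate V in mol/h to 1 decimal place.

V = 36.6 mol/h

Let ψ = V/F and solve Σ zᵢ(Kᵢ−1)/(1+ψ(Kᵢ−1)) = 0.
g(0) = ΣzᵢKᵢ − 1 = 0.103 and g(1) = 1 − Σzᵢ/Kᵢ = -0.323, so a root lies in (0, 1).
Newton–Raphson from ψ = 0.61:
  ψ = 0.610: g = -0.1169, g' = -0.342 → ψ = 0.268
  ψ = 0.268: g = -0.0085, g' = -0.329 → ψ = 0.242
Converged at ψ = 0.242.
Then V = ψ·F = 0.2422·151 = 36.6 mol/h and L = F − V = 114.4 mol/h.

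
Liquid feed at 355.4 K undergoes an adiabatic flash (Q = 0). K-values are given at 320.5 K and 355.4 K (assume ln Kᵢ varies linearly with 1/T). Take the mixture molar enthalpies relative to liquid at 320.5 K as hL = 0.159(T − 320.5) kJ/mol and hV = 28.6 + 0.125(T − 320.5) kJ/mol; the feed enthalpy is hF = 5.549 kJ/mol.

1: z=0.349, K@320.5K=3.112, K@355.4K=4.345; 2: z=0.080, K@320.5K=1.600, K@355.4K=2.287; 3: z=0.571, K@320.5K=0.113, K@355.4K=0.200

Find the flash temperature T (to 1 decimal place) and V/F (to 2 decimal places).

Adiabatic flash: solve Rachford–Rice at each trial T, then check hF = ψ·hV(T) + (1−ψ)·hL(T).
  T = 320.5 K: K = (3.112, 1.600, 0.113), RR gives ψ = 0.163, H_out = 4.661 kJ/mol
  T = 355.4 K: K = (4.345, 2.287, 0.200), RR gives ψ = 0.334, H_out = 14.706 kJ/mol
  T = 337.9 K: K = (3.707, 1.930, 0.152), RR gives ψ = 0.256, H_out = 9.938 kJ/mol
  T = 329.2 K: K = (3.404, 1.761, 0.132), RR gives ψ = 0.212, H_out = 7.396 kJ/mol
  T = 324.9 K: K = (3.259, 1.681, 0.122), RR gives ψ = 0.189, H_out = 6.073 kJ/mol
  T = 322.7 K: K = (3.185, 1.640, 0.118), RR gives ψ = 0.176, H_out = 5.375 kJ/mol
Linear interpolation between T = 322.7 (H_out = 5.375) and T = 324.9 (H_out = 6.073) on hF = 5.549 gives T ≈ 323.2 K, at which ψ = 0.18.

T = 323.2 K, V/F = 0.18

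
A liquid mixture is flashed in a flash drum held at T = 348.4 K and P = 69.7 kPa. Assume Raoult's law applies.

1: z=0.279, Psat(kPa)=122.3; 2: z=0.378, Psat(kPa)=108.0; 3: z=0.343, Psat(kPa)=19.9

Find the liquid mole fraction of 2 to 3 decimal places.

Raoult's law: Kᵢ = Pᵢˢᵃᵗ/P = Pᵢˢᵃᵗ/69.7.
  K_1 = 122.3/69.7 = 1.75466, K_2 = 108.0/69.7 = 1.54950, K_3 = 19.9/69.7 = 0.28551
Rachford–Rice: g(ψ) = Σ zᵢ(Kᵢ−1)/(1+ψ(Kᵢ−1)) = 0.
Feasibility: ΣzᵢKᵢ = 1.173, Σzᵢ/Kᵢ = 1.604 — both > 1, two phases present.
Iterate (Newton) starting at ψ = 0.56:
  ψ = 0.560: g = -0.1017, g' = -0.632 → ψ = 0.399
  ψ = 0.399: g = -0.0106, g' = -0.513 → ψ = 0.378
Converged at ψ = 0.378.
Compositions from xᵢ = zᵢ/(1+ψ(Kᵢ−1)), yᵢ = Kᵢxᵢ:
  1: x = 0.217, y = 0.381
  2: x = 0.313, y = 0.485
  3: x = 0.470, y = 0.134

x_2 = 0.313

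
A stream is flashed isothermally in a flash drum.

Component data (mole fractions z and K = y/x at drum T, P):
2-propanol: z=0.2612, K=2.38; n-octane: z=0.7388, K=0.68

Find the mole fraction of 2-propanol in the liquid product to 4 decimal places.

x_2-propanol = 0.1882

Let β = V/F and solve Σ zᵢ(Kᵢ−1)/(1+β(Kᵢ−1)) = 0.
Feasibility: ΣzᵢKᵢ = 1.1240, Σzᵢ/Kᵢ = 1.1962 — both > 1, two phases present.
Binary case is linear: z₁(K₁−1)(1+β(K₂−1)) + z₂(K₂−1)(1+β(K₁−1)) = 0
⇒ β = [z₁(K₁−1)+z₂(K₂−1)] / [−(K₁−1)(K₂−1)] = 0.12404/0.44160 = 0.2809
Compositions from xᵢ = zᵢ/(1+β(Kᵢ−1)), yᵢ = Kᵢxᵢ:
  2-propanol: x = 0.1882, y = 0.4480
  n-octane: x = 0.8118, y = 0.5520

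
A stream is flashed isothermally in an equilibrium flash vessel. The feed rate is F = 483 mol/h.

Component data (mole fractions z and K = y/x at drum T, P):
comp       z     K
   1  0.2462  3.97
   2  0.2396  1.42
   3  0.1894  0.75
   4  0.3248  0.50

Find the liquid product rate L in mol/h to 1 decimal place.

L = 136.5 mol/h

Material balance + equilibrium reduce to Σ zᵢ(Kᵢ−1)/(1+ψ(Kᵢ−1)) = 0.
Check two-phase: ΣzᵢKᵢ = 1.6221 > 1 and Σzᵢ/Kᵢ = 1.1329 > 1, so g(0) = 0.6221 > 0 and g(1) = -0.1329 < 0.
Newton iteration, ψ⁰ = 0.5:
  ψ = 0.5000: g = 0.10677, g' = -0.5404 → ψ = 0.6976
  ψ = 0.6976: g = 0.00913, g' = -0.4643 → ψ = 0.7173
Converged at ψ = 0.7173.
Then V = ψ·F = 0.7173·483 = 346.5 mol/h and L = F − V = 136.5 mol/h.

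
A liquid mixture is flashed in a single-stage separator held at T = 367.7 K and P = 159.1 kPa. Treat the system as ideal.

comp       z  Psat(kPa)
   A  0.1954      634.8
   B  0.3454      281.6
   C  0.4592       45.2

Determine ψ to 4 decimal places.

ψ = 0.4092

Raoult's law: Kᵢ = Pᵢˢᵃᵗ/P = Pᵢˢᵃᵗ/159.1.
  K_A = 634.8/159.1 = 3.989943, K_B = 281.6/159.1 = 1.769956, K_C = 45.2/159.1 = 0.284098
Newton iteration, ψ⁰ = 0.5:
  ψ = 0.5000: g = -0.08584, g' = -0.9583 → ψ = 0.4104
  ψ = 0.4104: g = -0.00112, g' = -0.9423 → ψ = 0.4092
Converged at ψ = 0.4092.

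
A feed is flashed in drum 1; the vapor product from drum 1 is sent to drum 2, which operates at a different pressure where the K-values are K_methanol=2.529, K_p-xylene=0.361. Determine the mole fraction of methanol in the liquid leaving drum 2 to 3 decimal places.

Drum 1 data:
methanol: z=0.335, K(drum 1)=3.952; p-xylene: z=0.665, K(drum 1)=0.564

x_methanol (drum 2) = 0.295

Drum 1:
Rachford–Rice: g(ψ₁) = Σ zᵢ(Kᵢ−1)/(1+ψ₁(Kᵢ−1)) = 0.
Check two-phase: ΣzᵢKᵢ = 1.699 > 1 and Σzᵢ/Kᵢ = 1.264 > 1, so g(0) = 0.699 > 0 and g(1) = -0.264 < 0.
Iterate (Newton) starting at ψ₁ = 0.5:
  ψ₁ = 0.500: g = 0.0286, g' = -0.683 → ψ₁ = 0.542
  ψ₁ = 0.542: g = 0.0007, g' = -0.649 → ψ₁ = 0.543
Converged at ψ₁ = 0.543.
Drum-1 compositions:
  methanol: x = 0.129, y = 0.509
  p-xylene: x = 0.871, y = 0.491
Drum-2 feed = drum-1 vapor: z₂ = (0.5086, 0.4914).
Drum 2:
Let ψ₂ = V/F and solve Σ zᵢ(Kᵢ−1)/(1+ψ₂(Kᵢ−1)) = 0.
Feasibility: ΣzᵢKᵢ = 1.464, Σzᵢ/Kᵢ = 1.562 — both > 1, two phases present.
Binary case is linear: z₁(K₁−1)(1+ψ₂(K₂−1)) + z₂(K₂−1)(1+ψ₂(K₁−1)) = 0
⇒ ψ₂ = [z₁(K₁−1)+z₂(K₂−1)] / [−(K₁−1)(K₂−1)] = 0.4636/0.9770 = 0.475
  methanol: x = 0.295, y = 0.745
  p-xylene: x = 0.705, y = 0.255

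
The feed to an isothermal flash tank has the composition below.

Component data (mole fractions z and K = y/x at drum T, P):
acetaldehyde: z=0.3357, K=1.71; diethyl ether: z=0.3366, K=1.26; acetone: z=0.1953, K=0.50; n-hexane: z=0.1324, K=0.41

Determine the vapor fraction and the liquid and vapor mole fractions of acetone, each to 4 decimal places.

ψ = 0.5421, x_acetone = 0.2679, y_acetone = 0.1340

Rachford–Rice: g(ψ) = Σ zᵢ(Kᵢ−1)/(1+ψ(Kᵢ−1)) = 0.
Feasibility: ΣzᵢKᵢ = 1.1501, Σzᵢ/Kᵢ = 1.1770 — both > 1, two phases present.
Iterate (Newton) starting at ψ = 0.5:
  ψ = 0.5000: g = 0.01235, g' = -0.2895 → ψ = 0.5426
  ψ = 0.5426: g = -0.00016, g' = -0.2973 → ψ = 0.5421
Converged at ψ = 0.5421.
Compositions from xᵢ = zᵢ/(1+ψ(Kᵢ−1)), yᵢ = Kᵢxᵢ:
  acetaldehyde: x = 0.2424, y = 0.4145
  diethyl ether: x = 0.2950, y = 0.3717
  acetone: x = 0.2679, y = 0.1340
  n-hexane: x = 0.1947, y = 0.0798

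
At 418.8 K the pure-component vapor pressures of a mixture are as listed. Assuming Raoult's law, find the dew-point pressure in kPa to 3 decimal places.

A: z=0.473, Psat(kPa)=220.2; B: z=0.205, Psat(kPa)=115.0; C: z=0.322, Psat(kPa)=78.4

Pdew = 124.412 kPa

At the dew point ψ → 1, so Σzᵢ/Kᵢ = 1 with Kᵢ = Pᵢˢᵃᵗ/P ⇒ 1/P = Σzᵢ/Pᵢˢᵃᵗ.
1/P = 0.473/220.2 + 0.205/115.0 + 0.322/78.4 = 0.008038 ⇒ P = 124.412 kPa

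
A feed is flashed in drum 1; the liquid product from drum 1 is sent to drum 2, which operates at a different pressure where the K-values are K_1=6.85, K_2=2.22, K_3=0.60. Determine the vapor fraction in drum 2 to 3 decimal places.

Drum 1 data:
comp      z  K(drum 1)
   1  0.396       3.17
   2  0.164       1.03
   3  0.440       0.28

Drum 1:
Let ψ₁ = V/F and solve Σ zᵢ(Kᵢ−1)/(1+ψ₁(Kᵢ−1)) = 0.
g(0) = ΣzᵢKᵢ − 1 = 0.547 and g(1) = 1 − Σzᵢ/Kᵢ = -0.856, so a root lies in (0, 1).
Newton–Raphson from ψ₁ = 0.5:
  ψ₁ = 0.500: g = -0.0780, g' = -0.986 → ψ₁ = 0.421
  ψ₁ = 0.421: g = -0.0006, g' = -0.979 → ψ₁ = 0.420
Converged at ψ₁ = 0.420.
Drum-1 compositions:
  1: x = 0.207, y = 0.657
  2: x = 0.162, y = 0.167
  3: x = 0.631, y = 0.177
Drum-2 feed = drum-1 liquid: z₂ = (0.2071, 0.1620, 0.6309).
Drum 2:
Let ψ₂ = V/F and solve Σ zᵢ(Kᵢ−1)/(1+ψ₂(Kᵢ−1)) = 0.
Check two-phase: ΣzᵢKᵢ = 2.157 > 1 and Σzᵢ/Kᵢ = 1.155 > 1, so g(0) = 1.157 > 0 and g(1) = -0.155 < 0.
Newton–Raphson from ψ₂ = 0.5:
  ψ₂ = 0.500: g = 0.1159, g' = -0.711 → ψ₂ = 0.663
  ψ₂ = 0.663: g = 0.0141, g' = -0.558 → ψ₂ = 0.688
  ψ₂ = 0.688: g = 0.0002, g' = -0.544 → ψ₂ = 0.689
Converged at ψ₂ = 0.689.
  1: x = 0.041, y = 0.282
  2: x = 0.088, y = 0.195
  3: x = 0.871, y = 0.522

V/F (drum 2) = 0.689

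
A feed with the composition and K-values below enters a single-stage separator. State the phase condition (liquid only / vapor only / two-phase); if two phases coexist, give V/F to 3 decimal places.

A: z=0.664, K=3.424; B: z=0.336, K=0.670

vapor only

ΣzᵢKᵢ = 2.499; Σzᵢ/Kᵢ = 0.695.
Since Σzᵢ/Kᵢ < 1 the mixture is above its dew point — single vapor phase.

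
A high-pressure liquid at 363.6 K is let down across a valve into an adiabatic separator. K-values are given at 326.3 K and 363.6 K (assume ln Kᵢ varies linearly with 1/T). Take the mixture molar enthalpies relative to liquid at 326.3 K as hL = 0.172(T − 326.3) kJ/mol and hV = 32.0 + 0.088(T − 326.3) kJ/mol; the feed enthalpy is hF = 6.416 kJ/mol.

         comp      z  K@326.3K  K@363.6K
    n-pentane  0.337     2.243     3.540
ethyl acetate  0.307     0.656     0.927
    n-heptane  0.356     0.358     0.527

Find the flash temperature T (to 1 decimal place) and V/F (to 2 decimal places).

Adiabatic flash: solve Rachford–Rice at each trial T, then check hF = ψ·hV(T) + (1−ψ)·hL(T).
  T = 326.3 K: K = (2.243, 0.656, 0.358), RR gives ψ = 0.131, H_out = 4.197 kJ/mol
  T = 363.6 K: K = (3.540, 0.927, 0.527), RR gives ψ = 0.772, H_out = 28.707 kJ/mol
  T = 345.0 K: K = (2.855, 0.788, 0.439), RR gives ψ = 0.453, H_out = 16.989 kJ/mol
  T = 335.6 K: K = (2.537, 0.720, 0.397), RR gives ψ = 0.298, H_out = 10.909 kJ/mol
  T = 331.0 K: K = (2.389, 0.688, 0.378), RR gives ψ = 0.219, H_out = 7.715 kJ/mol
  T = 328.6 K: K = (2.314, 0.672, 0.368), RR gives ψ = 0.175, H_out = 5.957 kJ/mol
Linear interpolation between T = 328.6 (H_out = 5.957) and T = 331.0 (H_out = 7.715) on hF = 6.416 gives T ≈ 329.2 K, at which ψ = 0.19.

T = 329.2 K, V/F = 0.19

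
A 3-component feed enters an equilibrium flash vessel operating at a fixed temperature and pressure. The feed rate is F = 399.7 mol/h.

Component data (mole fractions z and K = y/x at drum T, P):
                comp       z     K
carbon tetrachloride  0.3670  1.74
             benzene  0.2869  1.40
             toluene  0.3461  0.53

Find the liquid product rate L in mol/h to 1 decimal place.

Let ψ = V/F and solve Σ zᵢ(Kᵢ−1)/(1+ψ(Kᵢ−1)) = 0.
g(0) = ΣzᵢKᵢ − 1 = 0.2237 and g(1) = 1 − Σzᵢ/Kᵢ = -0.0689, so a root lies in (0, 1).
Newton–Raphson from ψ = 0.5:
  ψ = 0.5000: g = 0.08123, g' = -0.2696 → ψ = 0.8013
  ψ = 0.8013: g = -0.00355, g' = -0.3023 → ψ = 0.7896
  ψ = 0.7896: g = -0.00001, g' = -0.2999 → ψ = 0.7895
Converged at ψ = 0.7895.
Then V = ψ·F = 0.7895·399.7 = 315.6 mol/h and L = F − V = 84.1 mol/h.

L = 84.1 mol/h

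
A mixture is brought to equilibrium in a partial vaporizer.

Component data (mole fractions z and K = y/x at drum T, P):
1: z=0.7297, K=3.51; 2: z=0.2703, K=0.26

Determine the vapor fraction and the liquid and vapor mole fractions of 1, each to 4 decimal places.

Binary case is linear: z₁(K₁−1)(1+ψ(K₂−1)) + z₂(K₂−1)(1+ψ(K₁−1)) = 0
⇒ ψ = [z₁(K₁−1)+z₂(K₂−1)] / [−(K₁−1)(K₂−1)] = 1.63152/1.85740 = 0.8784
Compositions from xᵢ = zᵢ/(1+ψ(Kᵢ−1)), yᵢ = Kᵢxᵢ:
  1: x = 0.2277, y = 0.7992
  2: x = 0.7723, y = 0.2008

ψ = 0.8784, x_1 = 0.2277, y_1 = 0.7992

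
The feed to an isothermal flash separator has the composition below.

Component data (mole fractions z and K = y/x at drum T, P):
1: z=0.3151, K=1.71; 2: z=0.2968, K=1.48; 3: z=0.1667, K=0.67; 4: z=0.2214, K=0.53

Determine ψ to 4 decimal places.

ψ = 0.8158

Let ψ = V/F and solve Σ zᵢ(Kᵢ−1)/(1+ψ(Kᵢ−1)) = 0.
Feasibility: ΣzᵢKᵢ = 1.2071, Σzᵢ/Kᵢ = 1.0514 — both > 1, two phases present.
Iterate (Newton) starting at ψ = 0.32:
  ψ = 0.3200: g = 0.12181, g' = -0.2473 → ψ = 0.8126
  ψ = 0.8126: g = 0.00084, g' = -0.2612 → ψ = 0.8158
Converged at ψ = 0.8158.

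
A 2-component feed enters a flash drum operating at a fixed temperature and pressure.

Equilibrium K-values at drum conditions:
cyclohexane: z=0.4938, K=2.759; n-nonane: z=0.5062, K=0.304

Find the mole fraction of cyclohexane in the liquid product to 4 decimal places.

x_cyclohexane = 0.2835

Material balance + equilibrium reduce to Σ zᵢ(Kᵢ−1)/(1+ψ(Kᵢ−1)) = 0.
Check two-phase: ΣzᵢKᵢ = 1.5163 > 1 and Σzᵢ/Kᵢ = 1.8441 > 1, so g(0) = 0.5163 > 0 and g(1) = -0.8441 < 0.
Binary case is linear: z₁(K₁−1)(1+ψ(K₂−1)) + z₂(K₂−1)(1+ψ(K₁−1)) = 0
⇒ ψ = [z₁(K₁−1)+z₂(K₂−1)] / [−(K₁−1)(K₂−1)] = 0.51628/1.22426 = 0.4217
Compositions from xᵢ = zᵢ/(1+ψ(Kᵢ−1)), yᵢ = Kᵢxᵢ:
  cyclohexane: x = 0.2835, y = 0.7822
  n-nonane: x = 0.7165, y = 0.2178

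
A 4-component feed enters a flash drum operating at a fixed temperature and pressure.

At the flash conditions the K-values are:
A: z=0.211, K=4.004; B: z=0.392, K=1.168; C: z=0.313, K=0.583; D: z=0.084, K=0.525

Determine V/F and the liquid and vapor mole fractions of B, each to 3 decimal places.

Rachford–Rice: g(V/F) = Σ zᵢ(Kᵢ−1)/(1+V/F(Kᵢ−1)) = 0.
Check two-phase: ΣzᵢKᵢ = 1.529 > 1 and Σzᵢ/Kᵢ = 1.085 > 1, so g(0) = 0.529 > 0 and g(1) = -0.085 < 0.
Newton–Raphson from V/F = 0.55:
  V/F = 0.550: g = 0.0759, g' = -0.406 → V/F = 0.737
  V/F = 0.737: g = 0.0061, g' = -0.351 → V/F = 0.754
Converged at V/F = 0.754.
Compositions from xᵢ = zᵢ/(1+V/F(Kᵢ−1)), yᵢ = Kᵢxᵢ:
  A: x = 0.065, y = 0.259
  B: x = 0.348, y = 0.406
  C: x = 0.457, y = 0.266
  D: x = 0.131, y = 0.069

V/F = 0.754, x_B = 0.348, y_B = 0.406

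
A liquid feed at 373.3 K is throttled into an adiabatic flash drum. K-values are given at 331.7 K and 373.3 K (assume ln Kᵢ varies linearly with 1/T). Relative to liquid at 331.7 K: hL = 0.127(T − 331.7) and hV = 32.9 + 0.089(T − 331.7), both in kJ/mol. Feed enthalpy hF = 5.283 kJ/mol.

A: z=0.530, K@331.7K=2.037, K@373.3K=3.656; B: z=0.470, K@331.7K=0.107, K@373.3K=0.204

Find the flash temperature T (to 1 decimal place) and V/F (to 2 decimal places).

T = 332.8 K, V/F = 0.16

Adiabatic flash: solve Rachford–Rice at each trial T, then check hF = ψ·hV(T) + (1−ψ)·hL(T).
  T = 331.7 K: K = (2.037, 0.107), RR gives ψ = 0.140, H_out = 4.615 kJ/mol
  T = 373.3 K: K = (3.656, 0.204), RR gives ψ = 0.489, H_out = 20.594 kJ/mol
  T = 352.5 K: K = (2.776, 0.151), RR gives ψ = 0.359, H_out = 14.181 kJ/mol
  T = 342.1 K: K = (2.389, 0.128), RR gives ψ = 0.269, H_out = 10.072 kJ/mol
  T = 336.9 K: K = (2.209, 0.117), RR gives ψ = 0.211, H_out = 7.575 kJ/mol
  T = 334.3 K: K = (2.122, 0.112), RR gives ψ = 0.178, H_out = 6.164 kJ/mol
  T = 333.0 K: K = (2.079, 0.109), RR gives ψ = 0.160, H_out = 5.409 kJ/mol
Linear interpolation between T = 331.7 (H_out = 4.615) and T = 333.0 (H_out = 5.409) on hF = 5.283 gives T ≈ 332.8 K, at which ψ = 0.16.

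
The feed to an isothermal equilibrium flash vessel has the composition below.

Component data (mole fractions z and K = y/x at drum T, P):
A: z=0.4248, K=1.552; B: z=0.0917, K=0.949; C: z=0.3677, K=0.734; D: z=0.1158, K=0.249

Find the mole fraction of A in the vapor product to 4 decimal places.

Let ψ = V/F and solve Σ zᵢ(Kᵢ−1)/(1+ψ(Kᵢ−1)) = 0.
Feasibility: ΣzᵢKᵢ = 1.0450, Σzᵢ/Kᵢ = 1.3364 — both > 1, two phases present.
Newton–Raphson from ψ = 0.5:
  ψ = 0.5000: g = -0.07310, g' = -0.2818 → ψ = 0.2406
  ψ = 0.2406: g = -0.00838, g' = -0.2281 → ψ = 0.2039
  ψ = 0.2039: g = -0.00006, g' = -0.2250 → ψ = 0.2036
Converged at ψ = 0.2036.
Compositions from xᵢ = zᵢ/(1+ψ(Kᵢ−1)), yᵢ = Kᵢxᵢ:
  A: x = 0.3819, y = 0.5927
  B: x = 0.0927, y = 0.0879
  C: x = 0.3888, y = 0.2853
  D: x = 0.1367, y = 0.0340

y_A = 0.5927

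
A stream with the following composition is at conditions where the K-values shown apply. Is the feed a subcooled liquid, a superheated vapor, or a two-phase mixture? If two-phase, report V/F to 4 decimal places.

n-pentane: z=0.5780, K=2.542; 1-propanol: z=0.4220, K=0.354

two-phase, V/F = 0.6211

ΣzᵢKᵢ = 1.6187; Σzᵢ/Kᵢ = 1.4195.
Both exceed 1, so a two-phase solution exists.
Rachford–Rice: g(ψ) = Σ zᵢ(Kᵢ−1)/(1+ψ(Kᵢ−1)) = 0.
Newton–Raphson from ψ = 0.39:
  ψ = 0.3900: g = 0.19214, g' = -0.8506 → ψ = 0.6159
  ψ = 0.6159: g = 0.00440, g' = -0.8473 → ψ = 0.6211
Converged at ψ = 0.6211.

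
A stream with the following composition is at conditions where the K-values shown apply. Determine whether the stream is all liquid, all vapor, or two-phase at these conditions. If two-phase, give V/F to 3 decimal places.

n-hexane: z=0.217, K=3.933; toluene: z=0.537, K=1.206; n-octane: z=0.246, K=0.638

all vapor

ΣzᵢKᵢ = 1.658; Σzᵢ/Kᵢ = 0.886.
Since Σzᵢ/Kᵢ < 1 the mixture is above its dew point — single vapor phase.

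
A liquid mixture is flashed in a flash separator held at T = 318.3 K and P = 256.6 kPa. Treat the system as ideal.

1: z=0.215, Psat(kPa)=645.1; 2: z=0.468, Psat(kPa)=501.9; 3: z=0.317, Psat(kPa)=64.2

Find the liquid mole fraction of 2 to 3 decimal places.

x_2 = 0.293

Raoult's law: Kᵢ = Pᵢˢᵃᵗ/P = Pᵢˢᵃᵗ/256.6.
  K_1 = 645.1/256.6 = 2.51403, K_2 = 501.9/256.6 = 1.95596, K_3 = 64.2/256.6 = 0.25019
Let ψ = V/F and solve Σ zᵢ(Kᵢ−1)/(1+ψ(Kᵢ−1)) = 0.
g(0) = ΣzᵢKᵢ − 1 = 0.535 and g(1) = 1 − Σzᵢ/Kᵢ = -0.592, so a root lies in (0, 1).
Iterate (Newton) starting at ψ = 0.6:
  ψ = 0.600: g = 0.0228, g' = -0.897 → ψ = 0.625
Converged at ψ = 0.625.
Compositions from xᵢ = zᵢ/(1+ψ(Kᵢ−1)), yᵢ = Kᵢxᵢ:
  1: x = 0.110, y = 0.278
  2: x = 0.293, y = 0.573
  3: x = 0.597, y = 0.149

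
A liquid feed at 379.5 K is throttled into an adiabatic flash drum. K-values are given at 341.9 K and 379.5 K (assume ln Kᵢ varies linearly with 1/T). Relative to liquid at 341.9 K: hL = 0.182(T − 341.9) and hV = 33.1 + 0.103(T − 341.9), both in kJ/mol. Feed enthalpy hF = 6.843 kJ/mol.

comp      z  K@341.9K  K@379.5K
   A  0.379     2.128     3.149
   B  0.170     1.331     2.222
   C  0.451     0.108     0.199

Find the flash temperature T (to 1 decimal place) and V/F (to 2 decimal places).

T = 348.1 K, V/F = 0.18

Adiabatic flash: solve Rachford–Rice at each trial T, then check hF = ψ·hV(T) + (1−ψ)·hL(T).
  T = 341.9 K: K = (2.128, 1.331, 0.108), RR gives ψ = 0.096, H_out = 3.190 kJ/mol
  T = 379.5 K: K = (3.149, 2.222, 0.199), RR gives ψ = 0.437, H_out = 20.001 kJ/mol
  T = 360.7 K: K = (2.615, 1.743, 0.149), RR gives ψ = 0.300, H_out = 12.912 kJ/mol
  T = 351.3 K: K = (2.366, 1.529, 0.127), RR gives ψ = 0.211, H_out = 8.547 kJ/mol
  T = 346.6 K: K = (2.245, 1.428, 0.117), RR gives ψ = 0.158, H_out = 6.024 kJ/mol
  T = 349.0 K: K = (2.306, 1.479, 0.122), RR gives ψ = 0.186, H_out = 7.346 kJ/mol
Linear interpolation between T = 346.6 (H_out = 6.024) and T = 349.0 (H_out = 7.346) on hF = 6.843 gives T ≈ 348.1 K, at which ψ = 0.18.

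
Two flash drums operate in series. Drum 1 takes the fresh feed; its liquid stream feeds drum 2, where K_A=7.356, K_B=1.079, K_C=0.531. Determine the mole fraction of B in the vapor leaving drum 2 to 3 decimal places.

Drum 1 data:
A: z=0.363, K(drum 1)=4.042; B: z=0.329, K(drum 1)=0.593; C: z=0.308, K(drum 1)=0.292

Drum 1:
Let ψ₁ = V/F and solve Σ zᵢ(Kᵢ−1)/(1+ψ₁(Kᵢ−1)) = 0.
g(0) = ΣzᵢKᵢ − 1 = 0.752 and g(1) = 1 − Σzᵢ/Kᵢ = -0.699, so a root lies in (0, 1).
Newton iteration, ψ₁⁰ = 0.66:
  ψ₁ = 0.660: g = -0.2253, g' = -1.017 → ψ₁ = 0.439
  ψ₁ = 0.439: g = -0.0061, g' = -1.022 → ψ₁ = 0.433
Converged at ψ₁ = 0.433.
Drum-1 compositions:
  A: x = 0.157, y = 0.634
  B: x = 0.399, y = 0.237
  C: x = 0.444, y = 0.130
Drum-2 feed = drum-1 liquid: z₂ = (0.1568, 0.3993, 0.4440).
Drum 2:
Rachford–Rice: g(ψ₂) = Σ zᵢ(Kᵢ−1)/(1+ψ₂(Kᵢ−1)) = 0.
g(0) = ΣzᵢKᵢ − 1 = 0.820 and g(1) = 1 − Σzᵢ/Kᵢ = -0.227, so a root lies in (0, 1).
Newton iteration, ψ₂⁰ = 0.5:
  ψ₂ = 0.500: g = -0.0032, g' = -0.532 → ψ₂ = 0.494
Converged at ψ₂ = 0.494.
  A: x = 0.038, y = 0.279
  B: x = 0.384, y = 0.415
  C: x = 0.578, y = 0.307

y_B (drum 2) = 0.415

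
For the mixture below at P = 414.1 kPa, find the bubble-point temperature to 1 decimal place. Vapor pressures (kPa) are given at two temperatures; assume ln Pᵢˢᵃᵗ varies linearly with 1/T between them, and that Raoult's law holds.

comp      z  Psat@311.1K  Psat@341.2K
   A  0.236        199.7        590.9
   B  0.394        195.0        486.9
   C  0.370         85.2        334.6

Bubble-point temperature: ΣzᵢPᵢˢᵃᵗ(T) = P. Interpolate ln Pᵢˢᵃᵗ = aᵢ + bᵢ/T.
  T = 311.1 K: ΣzᵢPᵢˢᵃᵗ = 155.48 kPa
  T = 341.2 K: ΣzᵢPᵢˢᵃᵗ = 455.09 kPa
  T = 326.1 K: ΣzᵢPᵢˢᵃᵗ = 271.11 kPa
  T = 333.6 K: ΣzᵢPᵢˢᵃᵗ = 352.38 kPa
  T = 337.4 K: ΣzᵢPᵢˢᵃᵗ = 400.94 kPa
  T = 339.3 K: ΣzᵢPᵢˢᵃᵗ = 427.29 kPa
  T = 338.4 K: ΣzᵢPᵢˢᵃᵗ = 414.63 kPa
Interpolating between 337.4 K and 338.4 K gives T ≈ 338.4 K.

T = 338.4 K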